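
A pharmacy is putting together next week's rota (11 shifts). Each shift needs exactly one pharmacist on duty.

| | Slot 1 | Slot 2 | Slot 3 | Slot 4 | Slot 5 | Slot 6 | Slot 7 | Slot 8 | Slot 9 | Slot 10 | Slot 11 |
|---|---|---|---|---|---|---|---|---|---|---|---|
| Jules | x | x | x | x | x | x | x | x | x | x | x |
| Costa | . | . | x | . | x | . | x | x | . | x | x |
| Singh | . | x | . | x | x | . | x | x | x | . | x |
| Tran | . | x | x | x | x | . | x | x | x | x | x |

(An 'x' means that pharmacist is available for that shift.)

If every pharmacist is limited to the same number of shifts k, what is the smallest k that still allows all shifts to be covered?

3

With 4 pharmacists and 11 worker-slots to fill, someone must work at least ⌈11/4⌉ = 3 shifts, so k ≥ 3.
k = 3 works: Slot 1→Jules, Slot 2→Jules, Slot 3→Costa, Slot 4→Singh, Slot 5→Costa, Slot 6→Jules, Slot 7→Singh, Slot 8→Tran, Slot 9→Singh, Slot 10→Costa, Slot 11→Tran.
Loads: Jules 3, Costa 3, Singh 3, Tran 2 — all ≤ 3.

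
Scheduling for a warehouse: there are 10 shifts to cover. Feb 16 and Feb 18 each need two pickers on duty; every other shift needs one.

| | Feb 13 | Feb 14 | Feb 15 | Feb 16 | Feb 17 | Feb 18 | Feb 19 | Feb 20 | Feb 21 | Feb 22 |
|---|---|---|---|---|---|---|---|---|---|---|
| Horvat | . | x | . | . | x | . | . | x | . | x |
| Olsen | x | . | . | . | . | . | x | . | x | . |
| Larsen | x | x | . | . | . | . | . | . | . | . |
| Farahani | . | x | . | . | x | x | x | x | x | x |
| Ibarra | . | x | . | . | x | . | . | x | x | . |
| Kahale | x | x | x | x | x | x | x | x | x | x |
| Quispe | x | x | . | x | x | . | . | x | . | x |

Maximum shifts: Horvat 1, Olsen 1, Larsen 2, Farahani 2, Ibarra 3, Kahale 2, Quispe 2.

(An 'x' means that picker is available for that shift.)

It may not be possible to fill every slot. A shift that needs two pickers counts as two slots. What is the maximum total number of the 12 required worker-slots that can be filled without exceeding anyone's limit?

Total capacity across all pickers is 1+1+2+2+3+2+2 = 13, and 12 slots are needed, so at most 12 can be filled.
Shifts {Feb 15, Feb 16, Feb 18} need 5 slots but only Farahani, Kahale, and Quispe are available for them, supplying at most 4 — so at least 1 slot must go unfilled.
An assignment achieving 11: Feb 13→Larsen, Feb 14→Larsen, Feb 15→Kahale, Feb 16→Kahale+Quispe, Feb 17→Ibarra, Feb 18→Farahani, Feb 19→Olsen, Feb 20→Ibarra, Feb 21→Farahani, Feb 22→Horvat.
Loads: Horvat 1/1, Olsen 1/1, Larsen 2/2, Farahani 2/2, Ibarra 2/3, Kahale 2/2, Quispe 1/2.

11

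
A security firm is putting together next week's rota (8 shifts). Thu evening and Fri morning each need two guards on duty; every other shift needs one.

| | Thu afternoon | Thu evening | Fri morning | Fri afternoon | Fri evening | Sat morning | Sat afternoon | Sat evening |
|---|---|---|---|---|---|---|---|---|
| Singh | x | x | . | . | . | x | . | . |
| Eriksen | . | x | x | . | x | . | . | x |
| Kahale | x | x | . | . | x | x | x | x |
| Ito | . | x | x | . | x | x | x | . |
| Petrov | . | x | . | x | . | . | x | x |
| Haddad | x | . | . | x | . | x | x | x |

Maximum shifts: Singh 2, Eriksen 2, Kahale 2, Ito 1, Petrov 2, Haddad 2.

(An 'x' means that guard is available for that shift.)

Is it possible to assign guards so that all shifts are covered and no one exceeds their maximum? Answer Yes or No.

Yes

Fri morning can only be covered by Eriksen and Ito, so that assignment is forced.
One valid schedule: Thu afternoon→Singh, Thu evening→Kahale+Petrov, Fri morning→Eriksen+Ito, Fri afternoon→Petrov, Fri evening→Eriksen, Sat morning→Singh, Sat afternoon→Kahale, Sat evening→Haddad.
Loads: Singh 2/2, Eriksen 2/2, Kahale 2/2, Ito 1/1, Petrov 2/2, Haddad 1/2 — all within limits.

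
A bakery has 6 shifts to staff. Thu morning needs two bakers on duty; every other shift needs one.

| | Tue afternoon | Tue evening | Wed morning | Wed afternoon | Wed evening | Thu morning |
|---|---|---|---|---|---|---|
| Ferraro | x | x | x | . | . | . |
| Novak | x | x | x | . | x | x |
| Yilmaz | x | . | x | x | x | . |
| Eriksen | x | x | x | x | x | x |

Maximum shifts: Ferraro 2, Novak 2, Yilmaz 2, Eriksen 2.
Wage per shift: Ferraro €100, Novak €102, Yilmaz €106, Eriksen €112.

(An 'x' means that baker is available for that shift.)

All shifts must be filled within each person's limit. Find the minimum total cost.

Thu morning can only be covered by Novak and Eriksen, so that assignment is forced.
Picking the cheapest available baker for each shift independently would cost €722, but that ignores the shift limits.
An optimal schedule: Tue afternoon→Ferraro, Tue evening→Ferraro, Wed morning→Yilmaz, Wed afternoon→Yilmaz, Wed evening→Novak, Thu morning→Novak+Eriksen.
Total: 100 + 100 + 106 + 106 + 102 + 102 + 112 = €728.

€728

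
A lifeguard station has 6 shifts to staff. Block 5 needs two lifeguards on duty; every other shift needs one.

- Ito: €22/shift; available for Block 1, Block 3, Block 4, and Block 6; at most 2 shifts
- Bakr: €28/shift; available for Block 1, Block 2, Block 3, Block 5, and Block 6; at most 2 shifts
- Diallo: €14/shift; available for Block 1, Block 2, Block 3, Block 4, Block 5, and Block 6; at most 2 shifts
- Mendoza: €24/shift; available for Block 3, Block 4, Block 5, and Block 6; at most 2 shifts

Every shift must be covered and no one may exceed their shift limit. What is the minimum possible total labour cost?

Picking the cheapest available lifeguard for each shift independently would cost €108, but that ignores the shift limits.
An optimal schedule: Block 1→Diallo, Block 2→Diallo, Block 3→Ito, Block 4→Ito, Block 5→Mendoza+Bakr, Block 6→Mendoza.
Total: 14 + 14 + 22 + 22 + 24 + 28 + 24 = €148.

€148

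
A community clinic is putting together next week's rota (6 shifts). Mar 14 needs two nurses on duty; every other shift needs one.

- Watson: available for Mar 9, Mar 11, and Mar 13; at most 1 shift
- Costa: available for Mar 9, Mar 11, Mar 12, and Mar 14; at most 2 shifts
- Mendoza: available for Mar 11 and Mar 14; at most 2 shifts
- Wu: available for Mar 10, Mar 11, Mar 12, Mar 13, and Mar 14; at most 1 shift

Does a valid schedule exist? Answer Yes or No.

Shifts {Mar 9, Mar 10, Mar 12, Mar 13, Mar 14} need 6 worker-slots in total, but the nurses available for any of those shifts (Watson, Costa, Mendoza, and Wu) can supply at most 5 among them. So no valid schedule exists.

No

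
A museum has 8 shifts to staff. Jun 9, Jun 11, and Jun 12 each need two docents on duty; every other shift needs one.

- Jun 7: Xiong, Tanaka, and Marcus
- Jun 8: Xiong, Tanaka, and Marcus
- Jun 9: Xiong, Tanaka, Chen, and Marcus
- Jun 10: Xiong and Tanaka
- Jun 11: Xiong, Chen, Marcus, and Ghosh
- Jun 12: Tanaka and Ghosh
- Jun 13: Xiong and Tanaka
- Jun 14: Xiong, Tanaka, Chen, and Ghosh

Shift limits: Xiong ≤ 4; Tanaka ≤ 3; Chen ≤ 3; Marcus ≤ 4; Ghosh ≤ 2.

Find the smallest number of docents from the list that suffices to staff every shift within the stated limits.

11 slots to fill and no one can take more than 4, so at least ⌈11/4⌉ = 3 docents are needed.
No set of 3 docents can cover every shift (each such set leaves at least one shift with no one available or exceeds a cap).
Xiong, Tanaka, Chen, and Ghosh alone can cover everything: Jun 7→Xiong, Jun 8→Xiong, Jun 9→Tanaka+Chen, Jun 10→Xiong, Jun 11→Chen+Ghosh, Jun 12→Tanaka+Ghosh, Jun 13→Xiong, Jun 14→Tanaka.

4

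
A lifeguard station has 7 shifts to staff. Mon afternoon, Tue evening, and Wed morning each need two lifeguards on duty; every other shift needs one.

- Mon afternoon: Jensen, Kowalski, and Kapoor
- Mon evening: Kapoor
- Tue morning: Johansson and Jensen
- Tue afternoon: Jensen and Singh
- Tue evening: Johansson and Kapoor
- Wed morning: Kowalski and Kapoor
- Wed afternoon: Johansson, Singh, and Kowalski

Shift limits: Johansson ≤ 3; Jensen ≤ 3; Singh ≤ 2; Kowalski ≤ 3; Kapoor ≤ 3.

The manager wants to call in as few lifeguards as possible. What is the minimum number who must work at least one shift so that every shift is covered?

4

10 slots to fill and no one can take more than 3, so at least ⌈10/3⌉ = 4 lifeguards are needed.
Johansson, Jensen, Kowalski, and Kapoor alone can cover everything: Mon afternoon→Jensen+Kowalski, Mon evening→Kapoor, Tue morning→Johansson, Tue afternoon→Jensen, Tue evening→Johansson+Kapoor, Wed morning→Kowalski+Kapoor, Wed afternoon→Johansson.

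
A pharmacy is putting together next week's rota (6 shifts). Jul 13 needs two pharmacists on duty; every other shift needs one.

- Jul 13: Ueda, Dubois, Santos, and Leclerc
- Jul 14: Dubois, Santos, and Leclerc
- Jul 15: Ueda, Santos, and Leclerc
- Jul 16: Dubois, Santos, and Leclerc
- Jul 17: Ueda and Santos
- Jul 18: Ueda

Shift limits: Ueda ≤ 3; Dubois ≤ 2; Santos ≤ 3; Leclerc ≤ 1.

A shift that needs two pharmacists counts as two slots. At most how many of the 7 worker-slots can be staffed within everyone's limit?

7

Total capacity across all pharmacists is 3+2+3+1 = 9, and 7 slots are needed, so at most 7 can be filled.
An assignment achieving 7: Jul 13→Santos+Leclerc, Jul 14→Dubois, Jul 15→Ueda, Jul 16→Dubois, Jul 17→Ueda, Jul 18→Ueda.
Loads: Ueda 3/3, Dubois 2/2, Santos 1/3, Leclerc 1/1.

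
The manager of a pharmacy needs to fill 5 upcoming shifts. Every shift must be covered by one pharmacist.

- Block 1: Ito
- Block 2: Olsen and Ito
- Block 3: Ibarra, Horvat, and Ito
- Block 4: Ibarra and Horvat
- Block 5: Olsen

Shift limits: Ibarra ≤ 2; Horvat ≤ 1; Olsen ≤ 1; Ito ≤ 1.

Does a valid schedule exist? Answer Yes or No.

No

Total capacity is 5 and 5 slots are needed, so capacity alone doesn't rule it out.
Shifts {Block 1, Block 2, Block 5} need 3 worker-slots in total, but the pharmacists available for any of those shifts (Olsen and Ito) can supply at most 2 among them. So no valid schedule exists.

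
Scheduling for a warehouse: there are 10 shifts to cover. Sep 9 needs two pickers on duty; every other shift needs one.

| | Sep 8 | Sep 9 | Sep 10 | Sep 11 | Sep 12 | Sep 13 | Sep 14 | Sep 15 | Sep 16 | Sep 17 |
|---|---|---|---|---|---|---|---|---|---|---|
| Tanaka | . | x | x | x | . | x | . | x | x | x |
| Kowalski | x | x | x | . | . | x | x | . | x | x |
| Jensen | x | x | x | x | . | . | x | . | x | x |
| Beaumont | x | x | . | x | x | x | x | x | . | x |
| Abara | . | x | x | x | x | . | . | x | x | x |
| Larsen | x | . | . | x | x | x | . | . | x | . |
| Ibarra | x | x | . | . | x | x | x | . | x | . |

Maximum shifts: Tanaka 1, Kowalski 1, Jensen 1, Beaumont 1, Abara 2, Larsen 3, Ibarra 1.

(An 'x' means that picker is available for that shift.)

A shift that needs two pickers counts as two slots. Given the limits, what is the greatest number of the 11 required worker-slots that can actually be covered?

10

Total capacity across all pickers is 1+1+1+1+2+3+1 = 10, and 11 slots are needed, so at most 10 can be filled.
An assignment achieving 10: Sep 8→Larsen, Sep 9→Ibarra, Sep 10→Kowalski, Sep 11→Abara, Sep 12→Beaumont, Sep 13→Larsen, Sep 14→Jensen, Sep 15→Tanaka, Sep 16→Larsen, Sep 17→Abara.
Loads: Tanaka 1/1, Kowalski 1/1, Jensen 1/1, Beaumont 1/1, Abara 2/2, Larsen 3/3, Ibarra 1/1.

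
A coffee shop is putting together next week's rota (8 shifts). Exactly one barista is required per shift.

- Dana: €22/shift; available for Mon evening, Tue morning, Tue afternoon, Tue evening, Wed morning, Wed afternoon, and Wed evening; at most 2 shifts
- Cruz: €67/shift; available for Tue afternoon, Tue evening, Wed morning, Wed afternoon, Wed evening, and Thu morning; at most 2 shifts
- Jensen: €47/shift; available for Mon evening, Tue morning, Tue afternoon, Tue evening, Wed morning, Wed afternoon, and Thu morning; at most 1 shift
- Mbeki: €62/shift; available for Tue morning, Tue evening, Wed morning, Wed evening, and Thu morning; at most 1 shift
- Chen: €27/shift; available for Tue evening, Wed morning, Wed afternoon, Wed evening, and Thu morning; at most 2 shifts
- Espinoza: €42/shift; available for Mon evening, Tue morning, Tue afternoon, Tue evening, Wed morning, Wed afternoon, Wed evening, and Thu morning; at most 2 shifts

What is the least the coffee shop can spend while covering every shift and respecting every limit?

Picking the cheapest available barista for each shift independently would cost €181, but that ignores the shift limits.
An optimal schedule: Mon evening→Dana, Tue morning→Dana, Tue afternoon→Espinoza, Tue evening→Jensen, Wed morning→Mbeki, Wed afternoon→Chen, Wed evening→Chen, Thu morning→Espinoza.
Total: 22 + 22 + 42 + 47 + 62 + 27 + 27 + 42 = €291.

€291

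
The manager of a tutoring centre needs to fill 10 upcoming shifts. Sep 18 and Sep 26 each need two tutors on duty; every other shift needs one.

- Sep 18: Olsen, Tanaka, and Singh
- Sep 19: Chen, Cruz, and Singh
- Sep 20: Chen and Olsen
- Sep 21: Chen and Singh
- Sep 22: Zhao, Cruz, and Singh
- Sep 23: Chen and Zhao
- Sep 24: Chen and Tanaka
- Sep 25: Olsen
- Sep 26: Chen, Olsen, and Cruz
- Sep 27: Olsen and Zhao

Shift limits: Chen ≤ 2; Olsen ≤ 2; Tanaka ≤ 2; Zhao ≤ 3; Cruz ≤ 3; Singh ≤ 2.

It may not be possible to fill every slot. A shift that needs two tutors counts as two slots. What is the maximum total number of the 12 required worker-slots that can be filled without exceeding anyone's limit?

Total capacity across all tutors is 2+2+2+3+3+2 = 14, and 12 slots are needed, so at most 12 can be filled.
An assignment achieving 12: Sep 18→Tanaka+Singh, Sep 19→Cruz, Sep 20→Chen, Sep 21→Chen, Sep 22→Zhao, Sep 23→Zhao, Sep 24→Tanaka, Sep 25→Olsen, Sep 26→Olsen+Cruz, Sep 27→Zhao.
Loads: Chen 2/2, Olsen 2/2, Tanaka 2/2, Zhao 3/3, Cruz 2/3, Singh 1/2.

12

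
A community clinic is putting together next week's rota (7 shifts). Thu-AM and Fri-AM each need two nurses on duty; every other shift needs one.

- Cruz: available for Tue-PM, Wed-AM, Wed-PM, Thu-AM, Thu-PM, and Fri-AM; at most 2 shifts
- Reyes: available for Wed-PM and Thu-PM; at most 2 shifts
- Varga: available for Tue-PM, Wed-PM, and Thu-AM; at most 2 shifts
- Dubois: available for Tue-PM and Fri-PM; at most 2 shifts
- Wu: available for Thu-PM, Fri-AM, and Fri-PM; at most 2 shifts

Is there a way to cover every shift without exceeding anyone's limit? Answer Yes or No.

No

Total capacity is 10 and 9 slots are needed, so capacity alone doesn't rule it out.
Shifts {Wed-AM, Thu-AM, Fri-AM} need 5 worker-slots in total, but the nurses available for any of those shifts (Cruz, Varga, and Wu) can supply at most 4 among them. So no valid schedule exists.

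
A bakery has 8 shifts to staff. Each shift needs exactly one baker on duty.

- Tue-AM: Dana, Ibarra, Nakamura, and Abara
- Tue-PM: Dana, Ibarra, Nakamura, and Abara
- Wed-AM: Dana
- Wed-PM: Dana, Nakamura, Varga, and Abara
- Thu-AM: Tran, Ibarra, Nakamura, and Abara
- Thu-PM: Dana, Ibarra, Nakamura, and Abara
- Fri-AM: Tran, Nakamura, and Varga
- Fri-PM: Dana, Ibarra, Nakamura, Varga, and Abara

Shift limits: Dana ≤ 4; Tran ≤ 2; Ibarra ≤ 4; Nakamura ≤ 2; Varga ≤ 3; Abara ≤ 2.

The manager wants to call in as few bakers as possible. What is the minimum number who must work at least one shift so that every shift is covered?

8 slots to fill and no one can take more than 4, so at least ⌈8/4⌉ = 2 bakers are needed.
No set of 2 bakers can cover every shift (each such set leaves at least one shift with no one available or exceeds a cap).
Dana, Tran, and Ibarra alone can cover everything: Tue-AM→Dana, Tue-PM→Dana, Wed-AM→Dana, Wed-PM→Dana, Thu-AM→Tran, Thu-PM→Ibarra, Fri-AM→Tran, Fri-PM→Ibarra.

3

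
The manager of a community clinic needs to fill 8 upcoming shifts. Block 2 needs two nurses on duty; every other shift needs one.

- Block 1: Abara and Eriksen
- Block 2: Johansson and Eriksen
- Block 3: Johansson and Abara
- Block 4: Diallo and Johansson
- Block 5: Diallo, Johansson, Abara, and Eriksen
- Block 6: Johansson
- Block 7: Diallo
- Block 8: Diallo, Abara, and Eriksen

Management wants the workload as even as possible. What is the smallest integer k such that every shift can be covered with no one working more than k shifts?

With 4 nurses and 9 worker-slots to fill, someone must work at least ⌈9/4⌉ = 3 shifts, so k ≥ 3.
k = 3 works: Block 1→Abara, Block 2→Johansson+Eriksen, Block 3→Johansson, Block 4→Diallo, Block 5→Abara, Block 6→Johansson, Block 7→Diallo, Block 8→Diallo.
Loads: Diallo 3, Johansson 3, Abara 2, Eriksen 1 — all ≤ 3.

3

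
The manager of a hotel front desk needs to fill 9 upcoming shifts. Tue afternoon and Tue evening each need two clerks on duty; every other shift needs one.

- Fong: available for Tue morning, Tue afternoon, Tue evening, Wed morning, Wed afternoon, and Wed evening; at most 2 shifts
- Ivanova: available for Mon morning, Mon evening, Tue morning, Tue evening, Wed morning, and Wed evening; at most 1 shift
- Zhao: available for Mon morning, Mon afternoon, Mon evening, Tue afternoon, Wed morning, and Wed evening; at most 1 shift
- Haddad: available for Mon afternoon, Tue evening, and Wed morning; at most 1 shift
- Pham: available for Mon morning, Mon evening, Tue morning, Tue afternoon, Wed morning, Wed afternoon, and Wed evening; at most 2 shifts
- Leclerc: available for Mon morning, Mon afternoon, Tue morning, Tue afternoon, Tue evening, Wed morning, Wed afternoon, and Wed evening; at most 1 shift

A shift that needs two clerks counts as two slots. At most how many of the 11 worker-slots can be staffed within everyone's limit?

Total capacity across all clerks is 2+1+1+1+2+1 = 8, and 11 slots are needed, so at most 8 can be filled.
An assignment achieving 8: Mon morning→Pham, Mon afternoon→Zhao, Mon evening→Ivanova, Tue morning→Fong, Tue afternoon→Pham+Leclerc, Tue evening→Haddad, Wed afternoon→Fong.
Loads: Fong 2/2, Ivanova 1/1, Zhao 1/1, Haddad 1/1, Pham 2/2, Leclerc 1/1.

8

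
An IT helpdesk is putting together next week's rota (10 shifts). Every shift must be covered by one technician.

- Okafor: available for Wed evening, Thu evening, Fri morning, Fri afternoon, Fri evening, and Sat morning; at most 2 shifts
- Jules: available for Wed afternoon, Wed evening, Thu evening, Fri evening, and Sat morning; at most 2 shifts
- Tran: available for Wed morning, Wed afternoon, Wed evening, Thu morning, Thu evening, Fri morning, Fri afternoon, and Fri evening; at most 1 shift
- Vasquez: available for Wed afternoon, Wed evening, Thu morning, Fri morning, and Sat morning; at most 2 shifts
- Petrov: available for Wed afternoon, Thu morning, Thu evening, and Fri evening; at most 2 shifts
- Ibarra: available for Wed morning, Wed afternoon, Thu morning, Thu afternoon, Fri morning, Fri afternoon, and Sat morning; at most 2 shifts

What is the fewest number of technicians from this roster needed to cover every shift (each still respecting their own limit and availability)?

10 slots to fill and no one can take more than 2, so at least ⌈10/2⌉ = 5 technicians are needed.
Okafor, Jules, Vasquez, Petrov, and Ibarra alone can cover everything: Wed morning→Ibarra, Wed afternoon→Petrov, Wed evening→Okafor, Thu morning→Vasquez, Thu afternoon→Ibarra, Thu evening→Jules, Fri morning→Vasquez, Fri afternoon→Okafor, Fri evening→Petrov, Sat morning→Jules.

5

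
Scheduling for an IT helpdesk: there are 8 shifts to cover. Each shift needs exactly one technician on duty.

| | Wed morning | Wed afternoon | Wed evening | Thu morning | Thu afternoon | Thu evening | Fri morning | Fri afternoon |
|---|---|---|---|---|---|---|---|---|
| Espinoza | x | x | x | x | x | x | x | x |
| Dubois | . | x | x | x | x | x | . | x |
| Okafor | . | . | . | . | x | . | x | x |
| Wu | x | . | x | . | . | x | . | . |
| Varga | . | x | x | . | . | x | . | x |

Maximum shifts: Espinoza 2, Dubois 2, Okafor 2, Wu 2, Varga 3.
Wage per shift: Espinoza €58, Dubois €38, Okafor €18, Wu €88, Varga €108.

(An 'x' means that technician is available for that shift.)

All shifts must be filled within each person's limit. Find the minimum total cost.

Picking the cheapest available technician for each shift independently would cost €264, but that ignores the shift limits.
An optimal schedule: Wed morning→Espinoza, Wed afternoon→Dubois, Wed evening→Wu, Thu morning→Espinoza, Thu afternoon→Dubois, Thu evening→Wu, Fri morning→Okafor, Fri afternoon→Okafor.
Total: 58 + 38 + 88 + 58 + 38 + 88 + 18 + 18 = €404.

€404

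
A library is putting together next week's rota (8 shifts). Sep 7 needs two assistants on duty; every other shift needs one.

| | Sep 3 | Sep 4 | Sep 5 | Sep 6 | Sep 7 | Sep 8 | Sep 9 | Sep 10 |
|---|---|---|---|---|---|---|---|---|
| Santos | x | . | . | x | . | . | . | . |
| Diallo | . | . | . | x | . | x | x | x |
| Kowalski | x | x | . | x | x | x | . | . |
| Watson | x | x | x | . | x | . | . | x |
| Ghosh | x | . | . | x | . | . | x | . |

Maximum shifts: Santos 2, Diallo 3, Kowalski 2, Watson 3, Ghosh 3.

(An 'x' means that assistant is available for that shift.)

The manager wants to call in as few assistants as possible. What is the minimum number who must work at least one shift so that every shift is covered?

4

9 slots to fill and no one can take more than 3, so at least ⌈9/3⌉ = 3 assistants are needed.
No set of 3 assistants can cover every shift (each such set leaves at least one shift with no one available or exceeds a cap).
Santos, Diallo, Kowalski, and Watson alone can cover everything: Sep 3→Santos, Sep 4→Kowalski, Sep 5→Watson, Sep 6→Santos, Sep 7→Kowalski+Watson, Sep 8→Diallo, Sep 9→Diallo, Sep 10→Diallo.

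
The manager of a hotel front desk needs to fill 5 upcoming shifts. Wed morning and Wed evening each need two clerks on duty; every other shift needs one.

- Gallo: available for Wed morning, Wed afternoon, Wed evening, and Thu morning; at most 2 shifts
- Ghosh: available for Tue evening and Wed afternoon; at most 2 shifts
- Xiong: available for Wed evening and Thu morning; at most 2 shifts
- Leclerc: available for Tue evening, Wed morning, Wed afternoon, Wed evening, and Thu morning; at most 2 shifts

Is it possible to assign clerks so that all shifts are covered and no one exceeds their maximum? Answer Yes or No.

Wed morning can only be covered by Gallo and Leclerc, so that assignment is forced.
One valid schedule: Tue evening→Ghosh, Wed morning→Gallo+Leclerc, Wed afternoon→Gallo, Wed evening→Xiong+Leclerc, Thu morning→Xiong.
Loads: Gallo 2/2, Ghosh 1/2, Xiong 2/2, Leclerc 2/2 — all within limits.

Yes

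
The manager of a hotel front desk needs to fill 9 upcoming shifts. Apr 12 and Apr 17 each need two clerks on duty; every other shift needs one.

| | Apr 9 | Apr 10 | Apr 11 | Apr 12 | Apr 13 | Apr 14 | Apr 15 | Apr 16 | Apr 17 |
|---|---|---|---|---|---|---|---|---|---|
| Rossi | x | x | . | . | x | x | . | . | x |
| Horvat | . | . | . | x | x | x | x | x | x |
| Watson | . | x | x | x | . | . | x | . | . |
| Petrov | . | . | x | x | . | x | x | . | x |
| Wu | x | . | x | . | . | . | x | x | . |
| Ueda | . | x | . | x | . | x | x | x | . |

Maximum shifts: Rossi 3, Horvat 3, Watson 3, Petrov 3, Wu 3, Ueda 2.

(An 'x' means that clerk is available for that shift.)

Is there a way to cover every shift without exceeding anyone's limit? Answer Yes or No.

Yes

One valid schedule: Apr 9→Rossi, Apr 10→Rossi, Apr 11→Watson, Apr 12→Watson+Petrov, Apr 13→Rossi, Apr 14→Horvat, Apr 15→Watson, Apr 16→Horvat, Apr 17→Horvat+Petrov.
Loads: Rossi 3/3, Horvat 3/3, Watson 3/3, Petrov 2/3, Wu 0/3, Ueda 0/2 — all within limits.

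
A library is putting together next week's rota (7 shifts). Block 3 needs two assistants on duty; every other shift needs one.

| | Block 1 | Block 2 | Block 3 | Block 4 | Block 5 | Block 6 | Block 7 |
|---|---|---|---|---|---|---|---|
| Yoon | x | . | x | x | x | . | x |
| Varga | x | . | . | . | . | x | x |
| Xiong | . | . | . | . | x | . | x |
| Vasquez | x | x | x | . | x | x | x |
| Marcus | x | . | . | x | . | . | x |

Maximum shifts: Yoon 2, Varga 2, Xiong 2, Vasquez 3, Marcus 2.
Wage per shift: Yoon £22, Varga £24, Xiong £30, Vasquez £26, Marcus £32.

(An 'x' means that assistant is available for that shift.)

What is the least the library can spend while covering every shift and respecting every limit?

Block 2 can only be covered by Vasquez, so that assignment is forced.
Block 3 can only be covered by Yoon and Vasquez, so that assignment is forced.
Picking the cheapest available assistant for each shift independently would cost £186, but that ignores the shift limits.
An optimal schedule: Block 1→Varga, Block 2→Vasquez, Block 3→Yoon+Vasquez, Block 4→Yoon, Block 5→Vasquez, Block 6→Varga, Block 7→Xiong.
Total: 24 + 26 + 22 + 26 + 22 + 26 + 24 + 30 = £200.

£200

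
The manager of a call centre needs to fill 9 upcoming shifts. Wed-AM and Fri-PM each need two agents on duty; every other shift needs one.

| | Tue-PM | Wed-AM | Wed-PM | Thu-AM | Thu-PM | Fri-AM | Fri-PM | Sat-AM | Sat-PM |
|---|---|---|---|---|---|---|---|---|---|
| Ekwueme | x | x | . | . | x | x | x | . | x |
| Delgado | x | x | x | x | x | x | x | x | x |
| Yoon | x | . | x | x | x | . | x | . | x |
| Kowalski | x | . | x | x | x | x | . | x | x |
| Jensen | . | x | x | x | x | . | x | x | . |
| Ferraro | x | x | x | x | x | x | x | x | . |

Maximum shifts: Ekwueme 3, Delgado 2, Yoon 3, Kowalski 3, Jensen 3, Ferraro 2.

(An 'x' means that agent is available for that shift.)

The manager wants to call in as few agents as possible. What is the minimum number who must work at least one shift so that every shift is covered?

4

11 slots to fill and no one can take more than 3, so at least ⌈11/3⌉ = 4 agents are needed.
Ekwueme, Delgado, Yoon, and Kowalski alone can cover everything: Tue-PM→Kowalski, Wed-AM→Ekwueme+Delgado, Wed-PM→Yoon, Thu-AM→Yoon, Thu-PM→Kowalski, Fri-AM→Ekwueme, Fri-PM→Ekwueme+Yoon, Sat-AM→Delgado, Sat-PM→Kowalski.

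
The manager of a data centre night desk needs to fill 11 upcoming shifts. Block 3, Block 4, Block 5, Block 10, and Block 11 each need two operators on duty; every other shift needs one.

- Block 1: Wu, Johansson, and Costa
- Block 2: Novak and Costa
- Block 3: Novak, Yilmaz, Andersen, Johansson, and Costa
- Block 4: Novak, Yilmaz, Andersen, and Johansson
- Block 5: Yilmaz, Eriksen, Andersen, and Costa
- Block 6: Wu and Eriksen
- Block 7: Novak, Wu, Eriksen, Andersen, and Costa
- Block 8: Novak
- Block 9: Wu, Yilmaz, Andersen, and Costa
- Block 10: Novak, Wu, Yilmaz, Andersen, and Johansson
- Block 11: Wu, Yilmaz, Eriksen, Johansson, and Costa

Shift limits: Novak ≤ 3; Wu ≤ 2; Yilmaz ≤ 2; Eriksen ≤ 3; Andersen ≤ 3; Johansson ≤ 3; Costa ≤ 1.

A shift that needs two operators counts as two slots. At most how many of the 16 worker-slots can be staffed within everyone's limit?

Total capacity across all operators is 3+2+2+3+3+3+1 = 17, and 16 slots are needed, so at most 16 can be filled.
An assignment achieving 16: Block 1→Wu, Block 2→Novak, Block 3→Andersen+Johansson, Block 4→Novak+Yilmaz, Block 5→Yilmaz+Eriksen, Block 6→Wu, Block 7→Eriksen, Block 8→Novak, Block 9→Andersen, Block 10→Andersen+Johansson, Block 11→Eriksen+Johansson.
Loads: Novak 3/3, Wu 2/2, Yilmaz 2/2, Eriksen 3/3, Andersen 3/3, Johansson 3/3, Costa 0/1.

16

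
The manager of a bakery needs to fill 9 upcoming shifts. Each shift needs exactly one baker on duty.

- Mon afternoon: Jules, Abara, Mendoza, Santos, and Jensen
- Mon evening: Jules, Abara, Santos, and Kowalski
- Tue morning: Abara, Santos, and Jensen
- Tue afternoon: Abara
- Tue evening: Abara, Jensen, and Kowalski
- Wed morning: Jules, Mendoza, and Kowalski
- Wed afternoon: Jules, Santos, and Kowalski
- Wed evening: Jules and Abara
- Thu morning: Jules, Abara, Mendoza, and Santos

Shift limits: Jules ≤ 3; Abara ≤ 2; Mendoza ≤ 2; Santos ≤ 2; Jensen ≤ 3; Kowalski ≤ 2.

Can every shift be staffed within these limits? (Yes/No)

Yes

Tue afternoon can only be covered by Abara, so that assignment is forced.
One valid schedule: Mon afternoon→Mendoza, Mon evening→Santos, Tue morning→Abara, Tue afternoon→Abara, Tue evening→Jensen, Wed morning→Jules, Wed afternoon→Jules, Wed evening→Jules, Thu morning→Mendoza.
Loads: Jules 3/3, Abara 2/2, Mendoza 2/2, Santos 1/2, Jensen 1/3, Kowalski 0/2 — all within limits.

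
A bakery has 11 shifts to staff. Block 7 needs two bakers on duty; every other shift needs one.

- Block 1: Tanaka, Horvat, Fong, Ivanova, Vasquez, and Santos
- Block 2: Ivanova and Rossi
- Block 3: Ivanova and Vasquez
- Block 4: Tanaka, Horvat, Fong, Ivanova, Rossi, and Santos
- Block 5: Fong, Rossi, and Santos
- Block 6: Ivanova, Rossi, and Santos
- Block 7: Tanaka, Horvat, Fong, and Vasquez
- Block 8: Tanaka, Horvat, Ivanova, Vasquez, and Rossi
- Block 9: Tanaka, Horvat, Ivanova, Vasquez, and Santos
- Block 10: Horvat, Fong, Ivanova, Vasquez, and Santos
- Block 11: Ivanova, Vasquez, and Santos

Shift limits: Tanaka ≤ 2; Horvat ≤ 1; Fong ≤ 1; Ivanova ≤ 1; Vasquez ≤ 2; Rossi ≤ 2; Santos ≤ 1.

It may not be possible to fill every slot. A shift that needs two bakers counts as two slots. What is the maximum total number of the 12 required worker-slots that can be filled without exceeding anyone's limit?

Total capacity across all bakers is 2+1+1+1+2+2+1 = 10, and 12 slots are needed, so at most 10 can be filled.
An assignment achieving 10: Block 2→Ivanova, Block 3→Vasquez, Block 4→Rossi, Block 5→Fong, Block 6→Rossi, Block 7→Tanaka+Horvat, Block 8→Tanaka, Block 9→Santos, Block 11→Vasquez.
Loads: Tanaka 2/2, Horvat 1/1, Fong 1/1, Ivanova 1/1, Vasquez 2/2, Rossi 2/2, Santos 1/1.

10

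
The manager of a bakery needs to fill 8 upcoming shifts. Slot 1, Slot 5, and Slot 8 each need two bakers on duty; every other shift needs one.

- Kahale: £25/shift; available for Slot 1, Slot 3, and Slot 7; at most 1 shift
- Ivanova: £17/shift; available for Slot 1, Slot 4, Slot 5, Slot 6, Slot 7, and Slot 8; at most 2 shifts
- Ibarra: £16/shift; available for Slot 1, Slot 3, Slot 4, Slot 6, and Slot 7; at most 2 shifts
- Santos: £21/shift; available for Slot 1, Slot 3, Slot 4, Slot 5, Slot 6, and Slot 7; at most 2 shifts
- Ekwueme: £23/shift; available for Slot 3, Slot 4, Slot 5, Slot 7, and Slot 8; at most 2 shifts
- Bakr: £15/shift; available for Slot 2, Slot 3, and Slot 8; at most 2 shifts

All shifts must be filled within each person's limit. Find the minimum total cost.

£209

Slot 2 can only be covered by Bakr, so that assignment is forced.
Picking the cheapest available baker for each shift independently would cost £181, but that ignores the shift limits.
An optimal schedule: Slot 1→Ibarra+Santos, Slot 2→Bakr, Slot 3→Kahale, Slot 4→Ibarra, Slot 5→Ivanova+Santos, Slot 6→Ivanova, Slot 7→Ekwueme, Slot 8→Ekwueme+Bakr.
Total: 16 + 21 + 15 + 25 + 16 + 17 + 21 + 17 + 23 + 23 + 15 = £209.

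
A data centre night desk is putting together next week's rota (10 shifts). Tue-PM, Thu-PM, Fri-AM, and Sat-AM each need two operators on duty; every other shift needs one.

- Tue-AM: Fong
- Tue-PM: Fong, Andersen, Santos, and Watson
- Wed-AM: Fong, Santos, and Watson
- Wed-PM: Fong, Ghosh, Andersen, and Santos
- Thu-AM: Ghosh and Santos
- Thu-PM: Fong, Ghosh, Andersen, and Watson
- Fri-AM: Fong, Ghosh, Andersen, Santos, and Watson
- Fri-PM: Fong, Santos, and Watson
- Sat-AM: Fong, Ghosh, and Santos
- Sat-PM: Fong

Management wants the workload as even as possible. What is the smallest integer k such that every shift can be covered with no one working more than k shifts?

3

With 5 operators and 14 worker-slots to fill, someone must work at least ⌈14/5⌉ = 3 shifts, so k ≥ 3.
k = 3 works: Tue-AM→Fong, Tue-PM→Andersen+Santos, Wed-AM→Fong, Wed-PM→Ghosh, Thu-AM→Ghosh, Thu-PM→Andersen+Watson, Fri-AM→Andersen+Watson, Fri-PM→Santos, Sat-AM→Ghosh+Santos, Sat-PM→Fong.
Loads: Fong 3, Ghosh 3, Andersen 3, Santos 3, Watson 2 — all ≤ 3.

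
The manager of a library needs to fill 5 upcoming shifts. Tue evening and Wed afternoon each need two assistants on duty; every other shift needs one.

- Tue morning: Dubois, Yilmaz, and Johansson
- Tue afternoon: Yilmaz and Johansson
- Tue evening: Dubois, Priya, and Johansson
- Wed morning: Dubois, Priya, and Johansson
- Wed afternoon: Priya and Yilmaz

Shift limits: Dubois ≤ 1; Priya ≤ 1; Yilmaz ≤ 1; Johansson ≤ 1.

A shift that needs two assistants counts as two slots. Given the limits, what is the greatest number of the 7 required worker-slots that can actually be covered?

Total capacity across all assistants is 1+1+1+1 = 4, and 7 slots are needed, so at most 4 can be filled.
An assignment achieving 4: Tue morning→Dubois, Tue afternoon→Yilmaz, Tue evening→Johansson, Wed afternoon→Priya.
Loads: Dubois 1/1, Priya 1/1, Yilmaz 1/1, Johansson 1/1.

4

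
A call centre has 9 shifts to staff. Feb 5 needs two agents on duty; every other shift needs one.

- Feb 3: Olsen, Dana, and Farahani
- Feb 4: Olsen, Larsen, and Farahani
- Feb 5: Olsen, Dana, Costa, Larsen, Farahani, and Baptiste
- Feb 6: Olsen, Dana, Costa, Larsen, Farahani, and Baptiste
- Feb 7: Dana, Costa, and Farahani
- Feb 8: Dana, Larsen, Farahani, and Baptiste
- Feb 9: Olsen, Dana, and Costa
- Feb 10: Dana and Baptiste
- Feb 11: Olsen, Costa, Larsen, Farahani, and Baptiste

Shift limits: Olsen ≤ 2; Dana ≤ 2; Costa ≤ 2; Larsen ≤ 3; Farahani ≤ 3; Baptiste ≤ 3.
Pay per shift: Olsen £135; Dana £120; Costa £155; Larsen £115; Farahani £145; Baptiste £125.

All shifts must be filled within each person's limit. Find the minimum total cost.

Picking the cheapest available agent for each shift independently would cost £1175, but that ignores the shift limits.
An optimal schedule: Feb 3→Olsen, Feb 4→Larsen, Feb 5→Larsen+Baptiste, Feb 6→Baptiste, Feb 7→Dana, Feb 8→Larsen, Feb 9→Olsen, Feb 10→Dana, Feb 11→Baptiste.
Total: 135 + 115 + 115 + 125 + 125 + 120 + 115 + 135 + 120 + 125 = £1230.

£1230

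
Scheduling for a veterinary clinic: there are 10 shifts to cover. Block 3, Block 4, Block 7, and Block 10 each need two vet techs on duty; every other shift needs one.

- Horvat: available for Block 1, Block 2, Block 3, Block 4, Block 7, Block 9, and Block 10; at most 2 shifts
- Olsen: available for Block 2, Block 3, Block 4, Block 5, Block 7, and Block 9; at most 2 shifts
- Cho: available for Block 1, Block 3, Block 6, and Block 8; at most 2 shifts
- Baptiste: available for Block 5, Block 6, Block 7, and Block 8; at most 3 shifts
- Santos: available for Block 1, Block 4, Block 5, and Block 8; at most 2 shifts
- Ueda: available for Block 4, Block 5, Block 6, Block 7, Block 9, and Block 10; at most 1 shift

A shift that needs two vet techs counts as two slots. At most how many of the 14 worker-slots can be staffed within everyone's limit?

12

Total capacity across all vet techs is 2+2+2+3+2+1 = 12, and 14 slots are needed, so at most 12 can be filled.
An assignment achieving 12: Block 1→Cho, Block 2→Horvat, Block 3→Olsen+Cho, Block 4→Santos, Block 5→Santos, Block 6→Baptiste, Block 7→Baptiste, Block 8→Baptiste, Block 9→Olsen, Block 10→Horvat+Ueda.
Loads: Horvat 2/2, Olsen 2/2, Cho 2/2, Baptiste 3/3, Santos 2/2, Ueda 1/1.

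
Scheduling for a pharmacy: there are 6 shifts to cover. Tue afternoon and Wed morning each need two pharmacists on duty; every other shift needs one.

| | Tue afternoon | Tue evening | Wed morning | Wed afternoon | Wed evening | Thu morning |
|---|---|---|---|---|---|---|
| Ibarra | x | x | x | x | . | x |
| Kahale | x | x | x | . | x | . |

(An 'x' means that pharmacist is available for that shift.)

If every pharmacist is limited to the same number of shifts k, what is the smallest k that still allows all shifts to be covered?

With 2 pharmacists and 8 worker-slots to fill, someone must work at least ⌈8/2⌉ = 4 shifts, so k ≥ 4.
k = 4 works: Tue afternoon→Ibarra+Kahale, Tue evening→Kahale, Wed morning→Ibarra+Kahale, Wed afternoon→Ibarra, Wed evening→Kahale, Thu morning→Ibarra.
Loads: Ibarra 4, Kahale 4 — all ≤ 4.

4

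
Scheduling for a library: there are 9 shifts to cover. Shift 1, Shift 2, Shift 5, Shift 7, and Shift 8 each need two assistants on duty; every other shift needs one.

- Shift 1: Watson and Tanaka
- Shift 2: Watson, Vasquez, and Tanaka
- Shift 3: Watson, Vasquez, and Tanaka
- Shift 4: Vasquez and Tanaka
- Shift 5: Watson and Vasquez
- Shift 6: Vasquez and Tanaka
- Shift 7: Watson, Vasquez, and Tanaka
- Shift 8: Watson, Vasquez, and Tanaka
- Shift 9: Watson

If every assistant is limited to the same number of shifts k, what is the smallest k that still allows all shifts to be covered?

With 3 assistants and 14 worker-slots to fill, someone must work at least ⌈14/3⌉ = 5 shifts, so k ≥ 5.
k = 5 works: Shift 1→Watson+Tanaka, Shift 2→Watson+Vasquez, Shift 3→Tanaka, Shift 4→Vasquez, Shift 5→Watson+Vasquez, Shift 6→Vasquez, Shift 7→Watson+Tanaka, Shift 8→Vasquez+Tanaka, Shift 9→Watson.
Loads: Watson 5, Vasquez 5, Tanaka 4 — all ≤ 5.

5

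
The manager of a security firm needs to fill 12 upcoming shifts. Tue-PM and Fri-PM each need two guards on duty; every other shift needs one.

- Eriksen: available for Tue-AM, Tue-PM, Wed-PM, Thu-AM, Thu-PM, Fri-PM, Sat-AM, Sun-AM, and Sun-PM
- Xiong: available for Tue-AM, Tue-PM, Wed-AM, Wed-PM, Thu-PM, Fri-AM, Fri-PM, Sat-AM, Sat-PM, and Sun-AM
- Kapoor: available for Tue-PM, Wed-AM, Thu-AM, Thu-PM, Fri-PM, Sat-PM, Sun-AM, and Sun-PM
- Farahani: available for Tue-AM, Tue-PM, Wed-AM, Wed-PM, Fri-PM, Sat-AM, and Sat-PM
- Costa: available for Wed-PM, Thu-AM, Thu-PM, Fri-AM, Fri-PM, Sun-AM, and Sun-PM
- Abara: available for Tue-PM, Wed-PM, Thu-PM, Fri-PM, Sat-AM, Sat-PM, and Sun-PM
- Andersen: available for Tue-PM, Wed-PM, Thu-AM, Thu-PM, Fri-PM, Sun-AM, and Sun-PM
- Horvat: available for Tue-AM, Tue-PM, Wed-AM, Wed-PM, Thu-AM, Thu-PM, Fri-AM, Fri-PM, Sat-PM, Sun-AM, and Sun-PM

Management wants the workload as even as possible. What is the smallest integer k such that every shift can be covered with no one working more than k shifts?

With 8 guards and 14 worker-slots to fill, someone must work at least ⌈14/8⌉ = 2 shifts, so k ≥ 2.
k = 2 works: Tue-AM→Eriksen, Tue-PM→Farahani+Abara, Wed-AM→Xiong, Wed-PM→Farahani, Thu-AM→Kapoor, Thu-PM→Abara, Fri-AM→Xiong, Fri-PM→Andersen+Horvat, Sat-AM→Eriksen, Sat-PM→Kapoor, Sun-AM→Costa, Sun-PM→Costa.
Loads: Eriksen 2, Xiong 2, Kapoor 2, Farahani 2, Costa 2, Abara 2, Andersen 1, Horvat 1 — all ≤ 2.

2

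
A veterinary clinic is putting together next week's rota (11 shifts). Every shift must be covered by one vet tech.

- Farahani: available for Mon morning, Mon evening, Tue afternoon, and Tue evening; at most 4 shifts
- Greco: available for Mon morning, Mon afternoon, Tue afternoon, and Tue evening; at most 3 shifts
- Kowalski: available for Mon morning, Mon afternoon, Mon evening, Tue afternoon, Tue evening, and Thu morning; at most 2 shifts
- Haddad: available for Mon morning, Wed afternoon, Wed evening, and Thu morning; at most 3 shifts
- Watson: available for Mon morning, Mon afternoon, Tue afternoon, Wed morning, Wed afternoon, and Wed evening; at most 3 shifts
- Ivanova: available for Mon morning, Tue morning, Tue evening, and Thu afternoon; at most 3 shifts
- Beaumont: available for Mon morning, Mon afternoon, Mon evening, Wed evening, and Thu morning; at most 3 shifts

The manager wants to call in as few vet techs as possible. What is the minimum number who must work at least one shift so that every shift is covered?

4

11 slots to fill and no one can take more than 4, so at least ⌈11/4⌉ = 3 vet techs are needed.
Any 3 vet techs together have capacity at most 4+3+3 = 10 < 11 slots, so 3 can never suffice.
Farahani, Kowalski, Watson, and Ivanova alone can cover everything: Mon morning→Farahani, Mon afternoon→Kowalski, Mon evening→Farahani, Tue morning→Ivanova, Tue afternoon→Farahani, Tue evening→Farahani, Wed morning→Watson, Wed afternoon→Watson, Wed evening→Watson, Thu morning→Kowalski, Thu afternoon→Ivanova.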